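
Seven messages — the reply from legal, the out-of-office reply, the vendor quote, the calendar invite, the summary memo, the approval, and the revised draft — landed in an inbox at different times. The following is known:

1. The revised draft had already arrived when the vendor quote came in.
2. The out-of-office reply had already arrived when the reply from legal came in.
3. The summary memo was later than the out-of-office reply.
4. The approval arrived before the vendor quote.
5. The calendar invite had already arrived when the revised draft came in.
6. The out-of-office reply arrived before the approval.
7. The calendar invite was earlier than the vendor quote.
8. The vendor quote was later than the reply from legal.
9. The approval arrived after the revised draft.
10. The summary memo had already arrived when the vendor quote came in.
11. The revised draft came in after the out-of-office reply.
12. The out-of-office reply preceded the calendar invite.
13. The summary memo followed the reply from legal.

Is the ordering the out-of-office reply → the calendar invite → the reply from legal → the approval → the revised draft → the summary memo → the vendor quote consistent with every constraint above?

no

The constraints require the revised draft before the approval, but in the proposed sequence the approval appears ahead of the revised draft. That one violation is enough.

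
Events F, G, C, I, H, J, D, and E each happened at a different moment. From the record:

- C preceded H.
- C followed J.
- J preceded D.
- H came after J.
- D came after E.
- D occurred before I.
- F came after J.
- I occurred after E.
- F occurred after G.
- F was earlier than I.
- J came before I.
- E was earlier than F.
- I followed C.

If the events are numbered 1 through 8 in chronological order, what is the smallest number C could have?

2

J must come before C — 1 forced predecessor.
Nothing else is forced ahead of C, so its earliest slot is position 1 + 1 = 2.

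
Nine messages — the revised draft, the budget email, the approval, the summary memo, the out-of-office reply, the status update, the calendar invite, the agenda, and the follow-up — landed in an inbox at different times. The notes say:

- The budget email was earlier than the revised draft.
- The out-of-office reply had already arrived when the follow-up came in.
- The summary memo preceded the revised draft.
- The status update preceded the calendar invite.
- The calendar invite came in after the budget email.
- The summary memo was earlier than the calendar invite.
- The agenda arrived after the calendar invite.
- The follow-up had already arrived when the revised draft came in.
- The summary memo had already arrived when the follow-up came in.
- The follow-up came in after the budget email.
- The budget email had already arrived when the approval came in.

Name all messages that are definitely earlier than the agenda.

the budget email, the calendar invite, the status update, the summary memo

Directly stated before the agenda: the calendar invite.
The budget email reaches the agenda via the budget email → the calendar invite → the agenda.
The status update reaches the agenda via the status update → the calendar invite → the agenda.
The summary memo reaches the agenda via the summary memo → the calendar invite → the agenda.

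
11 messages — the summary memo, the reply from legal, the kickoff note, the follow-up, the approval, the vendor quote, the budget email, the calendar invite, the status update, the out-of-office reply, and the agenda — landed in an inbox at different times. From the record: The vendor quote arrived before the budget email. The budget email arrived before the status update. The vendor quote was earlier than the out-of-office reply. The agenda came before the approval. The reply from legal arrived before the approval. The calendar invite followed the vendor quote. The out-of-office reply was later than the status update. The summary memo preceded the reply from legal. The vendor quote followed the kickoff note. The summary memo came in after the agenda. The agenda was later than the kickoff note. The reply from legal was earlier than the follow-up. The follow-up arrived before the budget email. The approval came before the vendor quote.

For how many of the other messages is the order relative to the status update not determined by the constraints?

1

Forced before the status update: the agenda, the approval, the budget email, the follow-up, the kickoff note, the reply from legal, the summary memo, and the vendor quote; forced after the status update: the out-of-office reply.
That leaves the calendar invite with no forced order relative to the status update — 1.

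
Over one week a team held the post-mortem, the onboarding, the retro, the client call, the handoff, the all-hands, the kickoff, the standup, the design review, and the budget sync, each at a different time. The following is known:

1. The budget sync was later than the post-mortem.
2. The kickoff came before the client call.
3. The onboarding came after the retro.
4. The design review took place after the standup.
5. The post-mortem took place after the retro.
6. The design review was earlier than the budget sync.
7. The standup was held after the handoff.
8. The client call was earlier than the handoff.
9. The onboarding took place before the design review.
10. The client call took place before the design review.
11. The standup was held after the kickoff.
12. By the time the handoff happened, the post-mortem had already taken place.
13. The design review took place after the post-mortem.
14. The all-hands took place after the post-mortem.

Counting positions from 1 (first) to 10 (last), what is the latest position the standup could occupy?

8

The standup must come before the budget sync and the design review — 2 meetings forced after it.
Everything else can be placed before the standup in some valid order, so the standup can sit as late as position 10 − 2 = 8.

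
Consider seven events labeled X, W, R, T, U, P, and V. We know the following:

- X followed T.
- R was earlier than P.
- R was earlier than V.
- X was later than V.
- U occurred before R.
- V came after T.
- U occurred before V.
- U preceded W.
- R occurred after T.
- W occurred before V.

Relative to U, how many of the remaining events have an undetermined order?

1

Forced after U: P, R, V, W, and X.
That leaves T with no forced order relative to U — 1.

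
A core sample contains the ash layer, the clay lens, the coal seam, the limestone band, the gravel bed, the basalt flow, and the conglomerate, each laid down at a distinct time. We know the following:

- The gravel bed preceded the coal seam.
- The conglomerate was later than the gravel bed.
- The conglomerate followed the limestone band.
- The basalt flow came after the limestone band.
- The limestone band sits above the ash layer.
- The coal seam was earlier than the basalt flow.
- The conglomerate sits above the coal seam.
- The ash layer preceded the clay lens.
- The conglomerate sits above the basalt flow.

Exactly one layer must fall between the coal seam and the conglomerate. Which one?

the basalt flow

Tracing the constraints gives the coal seam → the basalt flow → the conglomerate, so the basalt flow sits after the coal seam and before the conglomerate.
No other layer is forced both after the coal seam and before the conglomerate.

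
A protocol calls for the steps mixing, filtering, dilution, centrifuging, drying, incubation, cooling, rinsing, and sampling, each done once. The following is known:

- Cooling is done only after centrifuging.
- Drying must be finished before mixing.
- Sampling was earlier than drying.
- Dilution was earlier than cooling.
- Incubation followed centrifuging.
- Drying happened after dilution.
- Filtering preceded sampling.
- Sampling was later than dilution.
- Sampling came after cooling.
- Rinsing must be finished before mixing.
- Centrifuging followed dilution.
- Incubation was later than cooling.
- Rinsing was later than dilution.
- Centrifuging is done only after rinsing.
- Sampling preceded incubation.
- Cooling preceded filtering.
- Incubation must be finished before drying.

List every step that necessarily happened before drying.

centrifuging, cooling, dilution, filtering, incubation, rinsing, sampling

Directly stated before drying: dilution, incubation, and sampling.
Centrifuging reaches drying via centrifuging → incubation → drying.
Cooling reaches drying via cooling → incubation → drying.
Filtering reaches drying via filtering → sampling → drying.
Likewise rinsing reaches drying by chaining the stated constraints.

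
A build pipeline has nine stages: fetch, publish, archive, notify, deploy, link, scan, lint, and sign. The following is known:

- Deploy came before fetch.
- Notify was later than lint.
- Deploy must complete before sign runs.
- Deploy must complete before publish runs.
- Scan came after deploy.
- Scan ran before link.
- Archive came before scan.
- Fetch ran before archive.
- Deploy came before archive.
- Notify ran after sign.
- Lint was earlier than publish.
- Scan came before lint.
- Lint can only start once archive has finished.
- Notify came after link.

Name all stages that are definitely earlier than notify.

Directly stated before notify: link, lint, and sign.
Archive reaches notify via archive → lint → notify.
Deploy reaches notify via deploy → sign → notify.
Fetch reaches notify via fetch → archive → lint → notify.
Likewise scan reaches notify by chaining the stated constraints.
No chain forces publish ahead of notify.

archive, deploy, fetch, link, lint, scan, sign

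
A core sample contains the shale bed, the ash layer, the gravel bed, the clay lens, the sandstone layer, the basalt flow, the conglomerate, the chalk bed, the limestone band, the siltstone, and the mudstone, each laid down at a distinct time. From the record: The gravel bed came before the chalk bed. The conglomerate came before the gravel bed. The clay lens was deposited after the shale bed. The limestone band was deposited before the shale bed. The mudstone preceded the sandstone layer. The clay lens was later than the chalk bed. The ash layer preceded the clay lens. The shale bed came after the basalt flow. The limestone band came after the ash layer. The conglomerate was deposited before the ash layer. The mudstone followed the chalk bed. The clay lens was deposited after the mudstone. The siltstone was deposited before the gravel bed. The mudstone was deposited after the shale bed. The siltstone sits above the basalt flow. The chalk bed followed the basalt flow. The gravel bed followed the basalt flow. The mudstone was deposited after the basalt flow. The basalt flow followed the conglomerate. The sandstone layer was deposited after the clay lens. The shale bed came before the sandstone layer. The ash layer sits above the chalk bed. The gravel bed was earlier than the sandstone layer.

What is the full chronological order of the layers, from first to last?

The constraints fix every adjacent pair, so only one ordering works:
the conglomerate → the basalt flow → the siltstone → the gravel bed → the chalk bed → the ash layer → the limestone band → the shale bed → the mudstone → the clay lens → the sandstone layer.

the conglomerate, the basalt flow, the siltstone, the gravel bed, the chalk bed, the ash layer, the limestone band, the shale bed, the mudstone, the clay lens, the sandstone layer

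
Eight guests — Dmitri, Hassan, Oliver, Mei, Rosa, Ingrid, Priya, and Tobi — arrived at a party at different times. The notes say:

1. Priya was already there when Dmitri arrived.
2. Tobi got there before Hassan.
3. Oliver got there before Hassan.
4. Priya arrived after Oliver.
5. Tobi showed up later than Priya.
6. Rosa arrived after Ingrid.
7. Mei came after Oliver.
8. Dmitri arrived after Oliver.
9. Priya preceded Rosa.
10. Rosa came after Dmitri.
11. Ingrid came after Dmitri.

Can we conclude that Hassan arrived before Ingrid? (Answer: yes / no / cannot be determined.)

No chain of stated constraints runs from Hassan to Ingrid, and none runs from Ingrid to Hassan either.
So the relative order of Hassan and Ingrid is not fixed by the given facts.

cannot be determined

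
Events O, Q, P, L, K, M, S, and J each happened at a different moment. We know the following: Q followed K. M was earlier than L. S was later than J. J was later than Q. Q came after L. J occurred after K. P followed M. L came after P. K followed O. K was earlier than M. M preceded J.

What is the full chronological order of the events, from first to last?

The constraints fix every adjacent pair, so only one ordering works:
O → K → M → P → L → Q → J → S.

O, K, M, P, L, Q, J, S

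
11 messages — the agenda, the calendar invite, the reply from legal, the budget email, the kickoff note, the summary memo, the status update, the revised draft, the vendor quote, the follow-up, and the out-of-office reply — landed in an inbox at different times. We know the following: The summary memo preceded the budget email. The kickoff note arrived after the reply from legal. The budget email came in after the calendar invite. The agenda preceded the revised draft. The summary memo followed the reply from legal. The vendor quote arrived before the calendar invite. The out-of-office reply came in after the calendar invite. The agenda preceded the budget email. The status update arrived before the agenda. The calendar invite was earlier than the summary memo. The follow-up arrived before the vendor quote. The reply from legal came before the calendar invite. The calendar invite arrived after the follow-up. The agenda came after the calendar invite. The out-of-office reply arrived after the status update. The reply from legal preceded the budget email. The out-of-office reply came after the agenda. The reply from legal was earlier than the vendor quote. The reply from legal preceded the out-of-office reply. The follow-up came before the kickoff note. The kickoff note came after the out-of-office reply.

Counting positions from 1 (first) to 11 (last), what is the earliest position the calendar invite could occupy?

The follow-up, the reply from legal, and the vendor quote must all come before the calendar invite — 3 forced predecessors.
Nothing else is forced ahead of the calendar invite, so its earliest slot is position 3 + 1 = 4.

4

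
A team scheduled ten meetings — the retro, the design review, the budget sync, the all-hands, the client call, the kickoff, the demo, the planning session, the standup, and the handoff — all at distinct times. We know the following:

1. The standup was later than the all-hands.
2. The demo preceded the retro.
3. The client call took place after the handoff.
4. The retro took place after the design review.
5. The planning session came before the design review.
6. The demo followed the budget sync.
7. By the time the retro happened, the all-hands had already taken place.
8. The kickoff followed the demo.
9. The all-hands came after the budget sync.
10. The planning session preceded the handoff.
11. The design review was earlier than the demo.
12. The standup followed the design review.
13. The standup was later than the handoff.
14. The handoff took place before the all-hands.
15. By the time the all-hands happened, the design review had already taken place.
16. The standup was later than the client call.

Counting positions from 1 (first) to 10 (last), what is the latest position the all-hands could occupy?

8

The all-hands must come before the retro and the standup — 2 meetings forced after it.
Everything else can be placed before the all-hands in some valid order, so the all-hands can sit as late as position 10 − 2 = 8.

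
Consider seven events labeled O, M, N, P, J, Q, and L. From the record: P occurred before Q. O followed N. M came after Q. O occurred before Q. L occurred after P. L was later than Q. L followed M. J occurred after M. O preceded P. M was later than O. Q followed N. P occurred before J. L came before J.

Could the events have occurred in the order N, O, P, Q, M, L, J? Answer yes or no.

Check each stated constraint against the proposed order — e.g. O is ahead of M; P is ahead of J. Every pair is in the required order; nothing is violated.

yes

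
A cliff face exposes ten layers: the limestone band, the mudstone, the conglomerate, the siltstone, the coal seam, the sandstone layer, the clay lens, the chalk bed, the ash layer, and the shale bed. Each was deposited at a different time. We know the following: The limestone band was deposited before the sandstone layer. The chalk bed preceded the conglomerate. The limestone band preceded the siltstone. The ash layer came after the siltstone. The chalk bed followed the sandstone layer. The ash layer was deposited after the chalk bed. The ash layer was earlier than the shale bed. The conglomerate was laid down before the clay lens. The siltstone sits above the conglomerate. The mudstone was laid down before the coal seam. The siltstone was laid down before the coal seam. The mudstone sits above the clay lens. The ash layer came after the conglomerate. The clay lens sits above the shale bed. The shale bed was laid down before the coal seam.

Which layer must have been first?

The limestone band has a chain of constraints placing it before every other layer, so the limestone band must be first.

the limestone band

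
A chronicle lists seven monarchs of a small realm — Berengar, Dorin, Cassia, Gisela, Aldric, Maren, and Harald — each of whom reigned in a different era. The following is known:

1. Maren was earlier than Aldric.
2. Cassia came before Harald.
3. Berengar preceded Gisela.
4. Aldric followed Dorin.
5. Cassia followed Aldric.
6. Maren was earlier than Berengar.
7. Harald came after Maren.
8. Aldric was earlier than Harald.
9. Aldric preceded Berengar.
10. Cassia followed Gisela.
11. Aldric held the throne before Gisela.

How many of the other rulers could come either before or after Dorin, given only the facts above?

Forced after Dorin: Aldric, Berengar, Cassia, Gisela, and Harald.
That leaves Maren with no forced order relative to Dorin — 1.

1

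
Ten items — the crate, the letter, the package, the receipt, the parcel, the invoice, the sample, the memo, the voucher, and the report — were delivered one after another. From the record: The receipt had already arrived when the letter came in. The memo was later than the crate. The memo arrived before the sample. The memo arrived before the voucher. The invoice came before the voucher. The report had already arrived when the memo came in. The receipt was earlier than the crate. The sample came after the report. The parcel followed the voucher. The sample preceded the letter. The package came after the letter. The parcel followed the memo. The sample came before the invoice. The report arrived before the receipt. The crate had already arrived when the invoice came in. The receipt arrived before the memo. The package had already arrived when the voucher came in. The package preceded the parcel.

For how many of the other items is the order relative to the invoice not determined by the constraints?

2

Forced before the invoice: the crate, the memo, the receipt, the report, and the sample; forced after the invoice: the parcel and the voucher.
That leaves the letter and the package with no forced order relative to the invoice — 2.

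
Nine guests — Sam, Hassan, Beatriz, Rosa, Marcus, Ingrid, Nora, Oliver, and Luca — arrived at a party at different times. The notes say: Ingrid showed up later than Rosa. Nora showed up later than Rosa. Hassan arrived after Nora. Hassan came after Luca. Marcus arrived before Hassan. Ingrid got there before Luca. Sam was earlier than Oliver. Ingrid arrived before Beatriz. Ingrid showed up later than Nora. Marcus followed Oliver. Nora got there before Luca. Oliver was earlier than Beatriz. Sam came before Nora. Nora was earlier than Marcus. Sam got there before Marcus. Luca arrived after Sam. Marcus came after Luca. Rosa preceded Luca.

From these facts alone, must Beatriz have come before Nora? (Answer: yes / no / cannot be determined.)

Tracing the constraints gives Nora → Ingrid → Beatriz, so Nora must come before Beatriz.
That means Beatriz cannot be before Nora.

no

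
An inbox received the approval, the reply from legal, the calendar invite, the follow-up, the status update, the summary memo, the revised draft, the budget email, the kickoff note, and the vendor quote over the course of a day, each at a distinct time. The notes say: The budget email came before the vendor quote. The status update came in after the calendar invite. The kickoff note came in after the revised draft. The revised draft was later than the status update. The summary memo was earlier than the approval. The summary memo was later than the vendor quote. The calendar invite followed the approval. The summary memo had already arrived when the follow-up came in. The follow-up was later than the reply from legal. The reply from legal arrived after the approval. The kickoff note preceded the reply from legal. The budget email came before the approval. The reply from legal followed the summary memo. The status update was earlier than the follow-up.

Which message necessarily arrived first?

The budget email has a chain of constraints placing it before every other message, so the budget email must be first.

the budget email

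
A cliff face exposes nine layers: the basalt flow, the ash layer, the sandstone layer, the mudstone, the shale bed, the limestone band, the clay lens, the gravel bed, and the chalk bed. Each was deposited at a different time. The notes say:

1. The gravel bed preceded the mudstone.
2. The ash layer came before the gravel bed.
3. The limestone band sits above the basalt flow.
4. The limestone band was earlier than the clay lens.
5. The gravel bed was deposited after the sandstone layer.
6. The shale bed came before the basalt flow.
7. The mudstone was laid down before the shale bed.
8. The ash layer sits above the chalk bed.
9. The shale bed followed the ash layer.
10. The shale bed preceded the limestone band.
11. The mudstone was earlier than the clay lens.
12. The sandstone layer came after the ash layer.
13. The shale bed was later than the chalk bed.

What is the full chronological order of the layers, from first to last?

The constraints fix every adjacent pair, so only one ordering works:
the chalk bed → the ash layer → the sandstone layer → the gravel bed → the mudstone → the shale bed → the basalt flow → the limestone band → the clay lens.

the chalk bed, the ash layer, the sandstone layer, the gravel bed, the mudstone, the shale bed, the basalt flow, the limestone band, the clay lens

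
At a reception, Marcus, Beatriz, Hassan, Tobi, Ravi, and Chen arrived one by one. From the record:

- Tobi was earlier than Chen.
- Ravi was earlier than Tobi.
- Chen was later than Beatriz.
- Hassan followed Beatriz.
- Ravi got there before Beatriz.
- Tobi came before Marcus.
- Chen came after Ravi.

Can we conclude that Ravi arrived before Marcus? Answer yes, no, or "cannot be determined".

yes

Chain the constraints: Ravi → Tobi → Marcus. Each link is directly stated, so Ravi comes before Marcus.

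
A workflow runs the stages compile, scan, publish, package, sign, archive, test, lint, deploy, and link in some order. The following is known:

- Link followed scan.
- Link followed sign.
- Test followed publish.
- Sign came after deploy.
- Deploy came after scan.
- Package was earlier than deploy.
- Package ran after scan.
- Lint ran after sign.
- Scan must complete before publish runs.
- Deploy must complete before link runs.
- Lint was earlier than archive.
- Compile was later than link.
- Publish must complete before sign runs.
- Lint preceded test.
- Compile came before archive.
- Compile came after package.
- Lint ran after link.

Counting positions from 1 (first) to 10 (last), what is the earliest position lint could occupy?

Deploy, link, package, publish, scan, and sign must all come before lint — 6 forced predecessors.
Nothing else is forced ahead of lint, so its earliest slot is position 6 + 1 = 7.

7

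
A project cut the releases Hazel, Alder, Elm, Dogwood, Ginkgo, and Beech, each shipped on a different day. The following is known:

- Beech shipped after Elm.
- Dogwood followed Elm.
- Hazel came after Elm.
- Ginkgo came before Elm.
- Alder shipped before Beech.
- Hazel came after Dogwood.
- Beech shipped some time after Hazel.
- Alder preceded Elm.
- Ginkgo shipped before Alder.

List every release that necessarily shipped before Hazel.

Alder, Dogwood, Elm, Ginkgo

Directly stated before Hazel: Dogwood and Elm.
Alder reaches Hazel via Alder → Elm → Hazel.
Ginkgo reaches Hazel via Ginkgo → Elm → Hazel.
No chain forces Beech ahead of Hazel.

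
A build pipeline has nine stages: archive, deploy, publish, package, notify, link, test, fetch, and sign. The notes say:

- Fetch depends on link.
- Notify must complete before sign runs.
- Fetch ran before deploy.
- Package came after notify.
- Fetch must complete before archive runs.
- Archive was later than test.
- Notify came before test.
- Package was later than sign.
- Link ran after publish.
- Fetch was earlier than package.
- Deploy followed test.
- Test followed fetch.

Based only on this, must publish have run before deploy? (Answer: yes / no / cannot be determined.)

yes

Chain the constraints: publish → link → fetch → deploy. Each link is directly stated, so publish comes before deploy.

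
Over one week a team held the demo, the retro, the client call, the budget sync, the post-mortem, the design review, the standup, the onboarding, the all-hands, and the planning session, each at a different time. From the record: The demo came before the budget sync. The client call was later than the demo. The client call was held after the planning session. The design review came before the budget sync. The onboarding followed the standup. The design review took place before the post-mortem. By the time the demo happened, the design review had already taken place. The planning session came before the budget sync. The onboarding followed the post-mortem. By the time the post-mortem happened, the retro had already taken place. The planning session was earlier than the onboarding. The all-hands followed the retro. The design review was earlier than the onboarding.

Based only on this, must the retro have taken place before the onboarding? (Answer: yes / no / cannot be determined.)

Chain the constraints: the retro → the post-mortem → the onboarding. Each link is directly stated, so the retro comes before the onboarding.

yes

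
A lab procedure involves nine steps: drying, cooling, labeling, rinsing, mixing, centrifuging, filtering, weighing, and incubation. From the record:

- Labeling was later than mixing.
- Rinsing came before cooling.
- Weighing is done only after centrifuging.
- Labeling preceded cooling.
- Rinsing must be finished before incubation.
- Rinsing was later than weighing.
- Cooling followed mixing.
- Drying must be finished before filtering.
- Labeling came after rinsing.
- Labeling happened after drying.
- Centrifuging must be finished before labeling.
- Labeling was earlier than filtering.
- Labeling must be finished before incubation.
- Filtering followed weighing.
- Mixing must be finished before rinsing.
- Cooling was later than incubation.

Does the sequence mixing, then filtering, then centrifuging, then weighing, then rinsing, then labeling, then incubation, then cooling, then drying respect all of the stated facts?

The constraints require drying before filtering, but in the proposed sequence filtering appears ahead of drying. That one violation is enough.

no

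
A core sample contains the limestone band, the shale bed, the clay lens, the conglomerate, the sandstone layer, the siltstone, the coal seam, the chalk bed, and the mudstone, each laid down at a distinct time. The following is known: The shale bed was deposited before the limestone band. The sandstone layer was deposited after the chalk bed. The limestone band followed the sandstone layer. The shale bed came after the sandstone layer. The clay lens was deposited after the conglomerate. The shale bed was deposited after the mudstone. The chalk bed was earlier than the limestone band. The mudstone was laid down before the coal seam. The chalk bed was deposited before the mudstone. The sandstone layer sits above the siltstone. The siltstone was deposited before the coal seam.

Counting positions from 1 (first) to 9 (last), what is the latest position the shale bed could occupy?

The shale bed must come before the limestone band — 1 layer forced after it.
Everything else can be placed before the shale bed in some valid order, so the shale bed can sit as late as position 9 − 1 = 8.

8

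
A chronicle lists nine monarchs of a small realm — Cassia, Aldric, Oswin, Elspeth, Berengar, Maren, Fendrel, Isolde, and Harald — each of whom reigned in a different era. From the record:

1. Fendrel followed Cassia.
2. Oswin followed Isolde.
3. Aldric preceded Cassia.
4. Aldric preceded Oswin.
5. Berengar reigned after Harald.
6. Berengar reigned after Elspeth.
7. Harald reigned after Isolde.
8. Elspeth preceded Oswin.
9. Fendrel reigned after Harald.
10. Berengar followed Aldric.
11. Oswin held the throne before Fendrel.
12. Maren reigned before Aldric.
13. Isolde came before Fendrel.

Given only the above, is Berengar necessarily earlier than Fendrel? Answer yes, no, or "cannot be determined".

cannot be determined

No chain of stated constraints runs from Berengar to Fendrel, and none runs from Fendrel to Berengar either.
So the relative order of Berengar and Fendrel is not fixed by the given facts.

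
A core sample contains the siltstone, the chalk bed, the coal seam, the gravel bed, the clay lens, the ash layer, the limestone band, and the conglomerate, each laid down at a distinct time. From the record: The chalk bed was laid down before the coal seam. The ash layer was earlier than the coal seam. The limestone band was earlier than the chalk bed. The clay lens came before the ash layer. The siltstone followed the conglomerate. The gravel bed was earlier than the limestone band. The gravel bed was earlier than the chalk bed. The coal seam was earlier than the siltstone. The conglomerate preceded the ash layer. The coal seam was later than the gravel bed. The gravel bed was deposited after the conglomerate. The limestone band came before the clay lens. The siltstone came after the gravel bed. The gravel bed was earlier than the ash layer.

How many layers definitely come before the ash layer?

Directly stated before the ash layer: the clay lens, the conglomerate, and the gravel bed.
The limestone band reaches the ash layer via the limestone band → the clay lens → the ash layer.
That's the clay lens, the conglomerate, the gravel bed, and the limestone band — 4 in all.

4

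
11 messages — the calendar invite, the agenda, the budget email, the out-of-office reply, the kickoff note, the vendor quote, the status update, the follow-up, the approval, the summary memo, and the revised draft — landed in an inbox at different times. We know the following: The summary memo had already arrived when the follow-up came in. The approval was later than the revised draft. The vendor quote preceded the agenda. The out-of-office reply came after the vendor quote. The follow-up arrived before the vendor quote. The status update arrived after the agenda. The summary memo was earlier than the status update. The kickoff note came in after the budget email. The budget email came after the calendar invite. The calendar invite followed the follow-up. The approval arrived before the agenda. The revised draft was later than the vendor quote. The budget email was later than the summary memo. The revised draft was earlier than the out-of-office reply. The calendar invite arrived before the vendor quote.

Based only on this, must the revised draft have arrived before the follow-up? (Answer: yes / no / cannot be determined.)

no

Tracing the constraints gives the follow-up → the vendor quote → the revised draft, so the follow-up must come before the revised draft.
That means the revised draft cannot be before the follow-up.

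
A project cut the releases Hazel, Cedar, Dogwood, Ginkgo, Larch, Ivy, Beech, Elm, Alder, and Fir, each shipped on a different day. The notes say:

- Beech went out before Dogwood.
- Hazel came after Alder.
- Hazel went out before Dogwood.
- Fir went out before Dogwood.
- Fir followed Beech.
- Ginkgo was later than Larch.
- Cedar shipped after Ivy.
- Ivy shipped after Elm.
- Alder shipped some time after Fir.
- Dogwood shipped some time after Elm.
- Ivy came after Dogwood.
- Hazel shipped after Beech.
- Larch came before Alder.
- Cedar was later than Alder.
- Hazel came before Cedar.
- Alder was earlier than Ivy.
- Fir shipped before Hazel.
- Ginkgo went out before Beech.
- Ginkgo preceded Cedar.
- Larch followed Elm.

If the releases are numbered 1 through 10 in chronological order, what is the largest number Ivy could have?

Ivy must come before Cedar — 1 release forced after it.
Everything else can be placed before Ivy in some valid order, so Ivy can sit as late as position 10 − 1 = 9.

9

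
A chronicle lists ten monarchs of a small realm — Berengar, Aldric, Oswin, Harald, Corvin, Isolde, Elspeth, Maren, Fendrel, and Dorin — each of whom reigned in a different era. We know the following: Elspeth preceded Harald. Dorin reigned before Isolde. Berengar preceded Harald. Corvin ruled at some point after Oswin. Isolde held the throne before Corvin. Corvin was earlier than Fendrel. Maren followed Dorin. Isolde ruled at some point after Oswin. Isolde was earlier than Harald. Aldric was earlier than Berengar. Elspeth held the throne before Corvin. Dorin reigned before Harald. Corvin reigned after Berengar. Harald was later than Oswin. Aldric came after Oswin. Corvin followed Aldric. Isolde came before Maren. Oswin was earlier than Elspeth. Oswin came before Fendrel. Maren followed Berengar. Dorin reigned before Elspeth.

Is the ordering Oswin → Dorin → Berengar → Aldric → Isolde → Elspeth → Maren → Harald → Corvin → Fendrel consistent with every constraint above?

The constraints require Aldric before Berengar, but in the proposed sequence Berengar appears ahead of Aldric. That one violation is enough.

no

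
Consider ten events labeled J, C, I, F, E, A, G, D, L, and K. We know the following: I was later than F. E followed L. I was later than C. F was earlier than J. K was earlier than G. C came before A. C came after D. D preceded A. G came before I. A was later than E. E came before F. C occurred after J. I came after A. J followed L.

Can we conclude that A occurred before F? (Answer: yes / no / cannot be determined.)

no

Tracing the constraints gives F → J → C → A, so F must come before A.
That means A cannot be before F.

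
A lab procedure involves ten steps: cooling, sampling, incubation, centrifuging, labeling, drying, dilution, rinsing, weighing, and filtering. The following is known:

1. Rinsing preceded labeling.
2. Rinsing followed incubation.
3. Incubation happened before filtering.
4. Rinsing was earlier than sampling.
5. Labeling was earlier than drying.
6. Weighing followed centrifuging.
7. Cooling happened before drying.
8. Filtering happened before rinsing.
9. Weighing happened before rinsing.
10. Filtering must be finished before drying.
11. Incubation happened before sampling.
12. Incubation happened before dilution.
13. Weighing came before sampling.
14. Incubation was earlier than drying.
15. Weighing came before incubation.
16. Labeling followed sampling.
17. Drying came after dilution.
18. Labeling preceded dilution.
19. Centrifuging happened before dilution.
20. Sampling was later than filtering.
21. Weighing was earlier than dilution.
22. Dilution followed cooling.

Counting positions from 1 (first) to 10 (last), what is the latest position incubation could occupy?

4

Incubation must come before dilution, drying, filtering, labeling, rinsing, and sampling — 6 steps forced after it.
Everything else can be placed before incubation in some valid order, so incubation can sit as late as position 10 − 6 = 4.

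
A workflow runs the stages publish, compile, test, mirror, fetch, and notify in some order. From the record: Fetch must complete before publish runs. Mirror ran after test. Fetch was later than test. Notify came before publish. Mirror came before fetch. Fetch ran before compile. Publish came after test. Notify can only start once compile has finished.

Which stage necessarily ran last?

Every other stage has a chain of constraints placing it before publish, so publish is last.

publish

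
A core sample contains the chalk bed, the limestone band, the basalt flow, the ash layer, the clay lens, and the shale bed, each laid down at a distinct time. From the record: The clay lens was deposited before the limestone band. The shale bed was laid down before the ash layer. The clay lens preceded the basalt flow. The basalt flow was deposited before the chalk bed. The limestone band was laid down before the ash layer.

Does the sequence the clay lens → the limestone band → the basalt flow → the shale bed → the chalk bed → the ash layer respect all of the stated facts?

Check each stated constraint against the proposed order — e.g. the basalt flow is ahead of the chalk bed; the limestone band is ahead of the ash layer. Every pair is in the required order; nothing is violated.

yes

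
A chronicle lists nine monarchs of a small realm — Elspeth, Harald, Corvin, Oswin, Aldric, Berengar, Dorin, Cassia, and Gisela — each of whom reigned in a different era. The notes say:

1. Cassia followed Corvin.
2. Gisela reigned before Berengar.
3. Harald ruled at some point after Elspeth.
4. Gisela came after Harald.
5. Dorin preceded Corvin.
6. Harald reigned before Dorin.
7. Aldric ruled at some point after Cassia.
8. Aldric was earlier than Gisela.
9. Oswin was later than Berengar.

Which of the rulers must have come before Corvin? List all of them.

Dorin, Elspeth, Harald

Directly stated before Corvin: Dorin.
Elspeth reaches Corvin via Elspeth → Harald → Dorin → Corvin.
Harald reaches Corvin via Harald → Dorin → Corvin.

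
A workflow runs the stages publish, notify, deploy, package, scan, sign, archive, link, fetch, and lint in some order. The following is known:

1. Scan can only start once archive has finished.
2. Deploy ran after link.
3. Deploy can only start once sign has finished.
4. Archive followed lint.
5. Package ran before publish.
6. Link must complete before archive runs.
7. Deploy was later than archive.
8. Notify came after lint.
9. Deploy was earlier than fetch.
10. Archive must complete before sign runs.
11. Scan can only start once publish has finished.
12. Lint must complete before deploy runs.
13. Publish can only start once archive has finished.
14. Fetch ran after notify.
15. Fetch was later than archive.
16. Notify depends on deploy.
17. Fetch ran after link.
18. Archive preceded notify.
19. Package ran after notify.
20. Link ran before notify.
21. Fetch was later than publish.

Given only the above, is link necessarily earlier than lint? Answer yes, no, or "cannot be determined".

cannot be determined

No chain of stated constraints runs from link to lint, and none runs from lint to link either.
So the relative order of link and lint is not fixed by the given facts.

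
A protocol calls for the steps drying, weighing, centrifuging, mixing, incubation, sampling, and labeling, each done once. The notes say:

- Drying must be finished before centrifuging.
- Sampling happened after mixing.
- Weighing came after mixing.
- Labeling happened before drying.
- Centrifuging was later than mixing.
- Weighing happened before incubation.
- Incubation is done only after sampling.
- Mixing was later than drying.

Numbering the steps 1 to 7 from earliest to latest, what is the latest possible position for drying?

Drying must come before centrifuging, incubation, mixing, sampling, and weighing — 5 steps forced after it.
Everything else can be placed before drying in some valid order, so drying can sit as late as position 7 − 5 = 2.

2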